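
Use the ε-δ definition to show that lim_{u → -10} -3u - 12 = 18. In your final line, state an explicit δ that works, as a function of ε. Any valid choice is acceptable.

Suppose ε > 0. We need δ > 0 so that 0 < |u + 10| < δ implies |(-3u - 12) − 18| < ε.
Since (-3u - 12) − 18 = -3(u + 10), we have |(-3u - 12) − 18| = 3|u + 10|.
Thus it suffices that |u + 10| < ε/3.
Take δ = ε/3. If 0 < |u + 10| < δ then |(-3u - 12) − 18| = 3|u + 10| < 3·(ε/3) = ε.

δ = ε/3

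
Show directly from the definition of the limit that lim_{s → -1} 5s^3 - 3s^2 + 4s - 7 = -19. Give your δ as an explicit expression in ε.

δ = min(1, ε/48)

Let ε > 0 be given. We want δ > 0 such that 0 < |s + 1| < δ implies |(5s^3 - 3s^2 + 4s - 7) + 19| < ε.
(5s^3 - 3s^2 + 4s - 7) + 19 = 5s^3 - 3s^2 + 4s + 12 = (s + 1)(5s^2 - 8s + 12).
So |(5s^3 - 3s^2 + 4s - 7) + 19| = |s + 1|·|5s^2 - 8s + 12|.
Assume first that |s + 1| < 1, so |s| < 2. Then |5s^2 - 8s + 12| ≤ 5·2^2 + 8·2 + 12 = 48.
Hence |(5s^3 - 3s^2 + 4s - 7) + 19| ≤ 48|s + 1| < ε provided |s + 1| < ε/48.
Choosing δ = min(1, ε/48) ensures both conditions, hence |(5s^3 - 3s^2 + 4s - 7) + 19| < ε.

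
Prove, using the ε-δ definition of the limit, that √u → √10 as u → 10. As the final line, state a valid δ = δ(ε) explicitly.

δ = min(10, √10·ε)

Fix ε > 0. We want δ > 0 such that 0 < |u − 10| < δ implies |√u − √10| < ε.
Rationalise: √u − √10 = (u − 10)/(√u + √10), so |√u − √10| = |u − 10|/(√u + √10).
Restrict δ ≤ 10 so that |u − 10| < 10 forces u > 0, and then √u + √10 > √10.
Hence |√u − √10| < |u − 10|/√10, which is < ε once |u − 10| < √10·ε.
Take δ = min(10, √10·ε). If 0 < |u − 10| < δ then u > 0 and |√u − √10| < |u − 10|/√10 < ε.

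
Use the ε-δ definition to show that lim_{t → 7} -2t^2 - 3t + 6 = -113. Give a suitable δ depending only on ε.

Fix ε > 0. We want δ > 0 such that 0 < |t − 7| < δ implies |(-2t^2 - 3t + 6) + 113| < ε.
(-2t^2 - 3t + 6) + 113 = -2t^2 - 3t + 119 = (t − 7)(-2t - 17).
So |(-2t^2 - 3t + 6) + 113| = |t − 7|·|-2t - 17|.
Assume first that |t − 7| < 1, so |t| < 8. Then |-2t - 17| ≤ 2·8 + 17 = 33.
Hence |(-2t^2 - 3t + 6) + 113| ≤ 33|t − 7| < ε provided |t − 7| < ε/33.
Choosing δ = min(1, ε/33) ensures both conditions, hence |(-2t^2 - 3t + 6) + 113| < ε.

δ = min(1, ε/33)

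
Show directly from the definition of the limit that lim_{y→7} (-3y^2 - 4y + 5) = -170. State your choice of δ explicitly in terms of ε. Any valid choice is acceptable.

δ = min(2, ε/52)

Suppose ε > 0. We want δ > 0 such that 0 < |y − 7| < δ implies |(-3y^2 - 4y + 5) + 170| < ε.
(-3y^2 - 4y + 5) + 170 = -3y^2 - 4y + 175 = (y − 7)(-3y - 25).
So |(-3y^2 - 4y + 5) + 170| = |y − 7|·|-3y - 25|.
Assume first that |y − 7| < 2, so |y| < 9. Then |-3y - 25| ≤ 3·9 + 25 = 52.
Hence |(-3y^2 - 4y + 5) + 170| ≤ 52|y − 7| < ε provided |y − 7| < ε/52.
Choosing δ = min(2, ε/52) ensures both conditions, hence |(-3y^2 - 4y + 5) + 170| < ε.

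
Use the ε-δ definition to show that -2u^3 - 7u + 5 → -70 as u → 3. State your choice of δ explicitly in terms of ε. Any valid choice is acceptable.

Fix ε > 0. We want δ > 0 such that 0 < |u − 3| < δ implies |(-2u^3 - 7u + 5) + 70| < ε.
(-2u^3 - 7u + 5) + 70 = -2u^3 - 7u + 75 = (u − 3)(-2u^2 - 6u - 25).
So |(-2u^3 - 7u + 5) + 70| = |u − 3|·|-2u^2 - 6u - 25|.
Assume first that |u − 3| < 1, so |u| < 4. Then |-2u^2 - 6u - 25| ≤ 2·4^2 + 6·4 + 25 = 81.
Hence |(-2u^3 - 7u + 5) + 70| ≤ 81|u − 3| < ε provided |u − 3| < ε/81.
Choosing δ = min(1, ε/81) ensures both conditions, hence |(-2u^3 - 7u + 5) + 70| < ε.

δ = min(1, ε/81)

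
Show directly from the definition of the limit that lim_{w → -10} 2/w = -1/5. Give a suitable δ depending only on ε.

δ = min(5, 25ε)

Suppose ε > 0. We seek δ > 0 such that 0 < |w + 10| < δ implies |2/w + 1/5| < ε.
|2/w + 1/5| = 2·|-10 − w|/(10·|w|) = 2|w + 10|/(10|w|).
Require δ ≤ 5 so that |w| > 10 − 5 = 5, hence 10|w| > 50.
Then |2/w + 1/5| < 2|w + 10|/50, which is < ε when |w + 10| < 25ε.
Take δ = min(5, 25ε). Then 0 < |w + 10| < δ gives both |w + 10| < 5 and |w + 10| < 25ε, so |2/w + 1/5| < ε.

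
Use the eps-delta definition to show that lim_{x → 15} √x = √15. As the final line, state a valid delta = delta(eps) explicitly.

delta = min(15, √15·eps)

Let eps > 0. We want delta > 0 such that 0 < |x − 15| < delta implies |√x − √15| < eps.
Multiplying by the conjugate, |√x − √15| = |x − 15|/(√x + √15).
Restrict delta ≤ 15 so that |x − 15| < 15 forces x > 0, and then √x + √15 > √15.
Hence |√x − √15| < |x − 15|/√15, which is < eps once |x − 15| < √15·eps.
Take delta = min(15, √15·eps). If 0 < |x − 15| < delta then x > 0 and |√x − √15| < |x − 15|/√15 < eps.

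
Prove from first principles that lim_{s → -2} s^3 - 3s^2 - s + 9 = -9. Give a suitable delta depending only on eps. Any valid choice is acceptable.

delta = min(1, eps/33)

Suppose eps > 0. We want delta > 0 such that 0 < |s + 2| < delta implies |(s^3 - 3s^2 - s + 9) + 9| < eps.
(s^3 - 3s^2 - s + 9) + 9 = s^3 - 3s^2 - s + 18 = (s + 2)(s^2 - 5s + 9).
So |(s^3 - 3s^2 - s + 9) + 9| = |s + 2|·|s^2 - 5s + 9|.
Require delta ≤ 1. Then |s + 2| < 1 gives |s| < 3, and by the triangle inequality |s^2 - 5s + 9| ≤ 3^2 + 5·3 + 9 = 33.
Hence |(s^3 - 3s^2 - s + 9) + 9| ≤ 33|s + 2| < eps provided |s + 2| < eps/33.
Choosing delta = min(1, eps/33) ensures both conditions, hence |(s^3 - 3s^2 - s + 9) + 9| < eps.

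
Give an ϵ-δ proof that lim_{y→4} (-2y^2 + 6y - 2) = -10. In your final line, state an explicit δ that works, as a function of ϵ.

δ = min(1, ϵ/12)

Suppose ϵ > 0. We want δ > 0 such that 0 < |y − 4| < δ implies |(-2y^2 + 6y - 2) + 10| < ϵ.
(-2y^2 + 6y - 2) + 10 = -2y^2 + 6y + 8 = (y − 4)(-2y - 2).
So |(-2y^2 + 6y - 2) + 10| = |y − 4|·|-2y - 2|.
Require δ ≤ 1. Then |y − 4| < 1 gives |y| < 5, and by the triangle inequality |-2y - 2| ≤ 2·5 + 2 = 12.
Hence |(-2y^2 + 6y - 2) + 10| ≤ 12|y − 4| < ϵ provided |y − 4| < ϵ/12.
Take δ = min(1, ϵ/12). Then 0 < |y − 4| < δ gives both |y − 4| < 1 and |y − 4| < ϵ/12, so |(-2y^2 + 6y - 2) + 10| < ϵ.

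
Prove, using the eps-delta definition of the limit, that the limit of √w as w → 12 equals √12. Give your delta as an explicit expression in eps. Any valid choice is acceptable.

delta = min(12, √12·eps)

Fix eps > 0. We want delta > 0 such that 0 < |w − 12| < delta implies |√w − √12| < eps.
Multiplying by the conjugate, |√w − √12| = |w − 12|/(√w + √12).
Restrict delta ≤ 12 so that |w − 12| < 12 forces w > 0, and then √w + √12 > √12.
Hence |√w − √12| < |w − 12|/√12, which is < eps once |w − 12| < √12·eps.
Take delta = min(12, √12·eps). If 0 < |w − 12| < delta then w > 0 and |√w − √12| < |w − 12|/√12 < eps.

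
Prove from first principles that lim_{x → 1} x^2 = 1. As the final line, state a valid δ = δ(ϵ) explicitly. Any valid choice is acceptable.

δ = min(1, ϵ/3)

Let ϵ > 0 be given. We seek δ > 0 with 0 < |x − 1| < δ ⇒ |x^2 − 1| < ϵ.
Factor: x^2 − 1 = (x − 1)(x + 1), so |x^2 − 1| = |x − 1|·|x + 1|.
Impose δ ≤ 1 so that |x| < 2; then |x + 1| ≤ 3.
Hence |x^2 − 1| ≤ 3|x − 1|, which is < ϵ once |x − 1| < ϵ/3.
Take δ = min(1, ϵ/3). If 0 < |x − 1| < δ then both bounds hold and |x^2 − 1| ≤ 3|x − 1| < 3·(ϵ/3) = ϵ.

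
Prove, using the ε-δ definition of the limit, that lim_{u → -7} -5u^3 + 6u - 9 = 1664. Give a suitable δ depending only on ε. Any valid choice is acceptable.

δ = min(1, ε/839)

Fix ε > 0. We want δ > 0 such that 0 < |u + 7| < δ implies |(-5u^3 + 6u - 9) − 1664| < ε.
(-5u^3 + 6u - 9) − 1664 = -5u^3 + 6u - 1673 = (u + 7)(-5u^2 + 35u - 239).
So |(-5u^3 + 6u - 9) − 1664| = |u + 7|·|-5u^2 + 35u - 239|.
Assume first that |u + 7| < 1, so |u| < 8. Then |-5u^2 + 35u - 239| ≤ 5·8^2 + 35·8 + 239 = 839.
Hence |(-5u^3 + 6u - 9) − 1664| ≤ 839|u + 7| < ε provided |u + 7| < ε/839.
Choosing δ = min(1, ε/839) ensures both conditions, hence |(-5u^3 + 6u - 9) − 1664| < ε.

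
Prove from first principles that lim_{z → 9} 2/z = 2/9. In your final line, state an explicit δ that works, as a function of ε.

Fix ε > 0. We seek δ > 0 such that 0 < |z − 9| < δ implies |2/z − (2/9)| < ε.
|2/z − (2/9)| = 2·|9 − z|/(9·|z|) = 2|z − 9|/(9|z|).
Restrict δ ≤ 9/2. Then |z − 9| < 9/2 gives |z| > 9/2, so 9|z| > 81/2.
Then |2/z − (2/9)| < 2|z − 9|/(81/2), which is < ε when |z − 9| < (81/4)ε.
Take δ = min(9/2, (81/4)ε). Then 0 < |z − 9| < δ gives both |z − 9| < 9/2 and |z − 9| < (81/4)ε, so |2/z − (2/9)| < ε.

δ = min(9/2, (81/4)ε)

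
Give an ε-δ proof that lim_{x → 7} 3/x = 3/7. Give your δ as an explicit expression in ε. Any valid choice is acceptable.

δ = min(7/2, (49/6)ε)

Let ε > 0. We seek δ > 0 such that 0 < |x − 7| < δ implies |3/x − (3/7)| < ε.
|3/x − (3/7)| = 3·|7 − x|/(7·|x|) = 3|x − 7|/(7|x|).
Require δ ≤ 7/2 so that |x| > 7 − 7/2 = 7/2, hence 7|x| > 49/2.
Then |3/x − (3/7)| < 3|x − 7|/(49/2), which is < ε when |x − 7| < (49/6)ε.
Take δ = min(7/2, (49/6)ε). Then 0 < |x − 7| < δ gives both |x − 7| < 7/2 and |x − 7| < (49/6)ε, so |3/x − (3/7)| < ε.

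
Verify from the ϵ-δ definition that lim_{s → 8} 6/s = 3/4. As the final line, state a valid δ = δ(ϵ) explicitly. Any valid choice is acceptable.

δ = min(4, (16/3)ϵ)

Let ϵ > 0. We seek δ > 0 such that 0 < |s − 8| < δ implies |6/s − (3/4)| < ϵ.
|6/s − (3/4)| = 6·|8 − s|/(8·|s|) = 6|s − 8|/(8|s|).
Restrict δ ≤ 4. Then |s − 8| < 4 gives |s| > 4, so 8|s| > 32.
Then |6/s − (3/4)| < 6|s − 8|/32, which is < ϵ when |s − 8| < (16/3)ϵ.
Take δ = min(4, (16/3)ϵ). Then 0 < |s − 8| < δ gives both |s − 8| < 4 and |s − 8| < (16/3)ϵ, so |6/s − (3/4)| < ϵ.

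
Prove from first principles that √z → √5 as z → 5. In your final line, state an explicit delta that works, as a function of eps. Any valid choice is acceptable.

Suppose eps > 0. We want delta > 0 such that 0 < |z − 5| < delta implies |√z − √5| < eps.
Rationalise: √z − √5 = (z − 5)/(√z + √5), so |√z − √5| = |z − 5|/(√z + √5).
Restrict delta ≤ 5 so that |z − 5| < 5 forces z > 0, and then √z + √5 > √5.
Hence |√z − √5| < |z − 5|/√5, which is < eps once |z − 5| < √5·eps.
Take delta = min(5, √5·eps). If 0 < |z − 5| < delta then z > 0 and |√z − √5| < |z − 5|/√5 < eps.

delta = min(5, √5·eps)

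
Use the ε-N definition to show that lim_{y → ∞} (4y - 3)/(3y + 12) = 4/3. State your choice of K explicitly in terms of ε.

K = (19/3)/ε

Let ε > 0. We seek K > 0 such that y > K implies |(4y - 3)/(3y + 12) − (4/3)| < ε.
(4y - 3)/(3y + 12) − (4/3) = (3(4y - 3) − 4(3y + 12)) / (3(3y + 12)) = -57/(3(3y + 12)).
For y > 0 we have 3y + 12 > 3y, so |(4y - 3)/(3y + 12) − (4/3)| = 57/(3(3y + 12)) < 57/(3·3y) = (19/3)/y.
Thus |(4y - 3)/(3y + 12) − (4/3)| < ε whenever y > (19/3)/ε.
Take K = (19/3)/ε. If y > K then |(4y - 3)/(3y + 12) − (4/3)| < (19/3)/y < ε.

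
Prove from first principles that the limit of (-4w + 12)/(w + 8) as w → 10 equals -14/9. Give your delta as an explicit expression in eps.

Let eps > 0. We want delta > 0 with 0 < |w − 10| < delta ⇒ |(-4w + 12)/(w + 8) + 14/9| < eps.
Combining over a common denominator, (-4w + 12)/(w + 8) + 14/9 = [(-4w + 12)·18 − (-28)·(w + 8)] / [18·(w + 8)] = -44(w − 10) / (18(w + 8)).
So |(-4w + 12)/(w + 8) + 14/9| = 44|w − 10| / (18·|w + 8|).
Restrict delta ≤ 9. Then |w − 10| < 9 gives |w + 8| = |(w − 10) + 18| ≥ 18 − 9 = 9.
Hence |(-4w + 12)/(w + 8) + 14/9| < 44|w − 10|/(18·9) = (22/81)|w − 10|, which is < eps once |w − 10| < (81/22)eps.
Take delta = min(9, (81/22)eps). Then 0 < |w − 10| < delta forces both bounds, so |(-4w + 12)/(w + 8) + 14/9| < eps.

delta = min(9, (81/22)eps)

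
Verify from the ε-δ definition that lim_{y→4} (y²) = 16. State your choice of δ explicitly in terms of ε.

δ = min(1, ε/9)

Let ε > 0. We seek δ > 0 with 0 < |y − 4| < δ ⇒ |y² − 16| < ε.
Factor: y² − 16 = (y − 4)(y + 4), so |y² − 16| = |y − 4|·|y + 4|.
Impose δ ≤ 1 so that |y| < 5; then |y + 4| ≤ 9.
Hence |y² − 16| ≤ 9|y − 4|, which is < ε once |y − 4| < ε/9.
Take δ = min(1, ε/9). If 0 < |y − 4| < δ then both bounds hold and |y² − 16| ≤ 9|y − 4| < 9·(ε/9) = ε.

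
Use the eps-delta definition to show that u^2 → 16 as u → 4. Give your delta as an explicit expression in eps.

delta = min(1, eps/9)

Let eps > 0. We seek delta > 0 with 0 < |u − 4| < delta ⇒ |u^2 − 16| < eps.
Factor: u^2 − 16 = (u − 4)(u + 4), so |u^2 − 16| = |u − 4|·|u + 4|.
Impose delta ≤ 1 so that |u| < 5; then |u + 4| ≤ 9.
Hence |u^2 − 16| ≤ 9|u − 4|, which is < eps once |u − 4| < eps/9.
Take delta = min(1, eps/9). If 0 < |u − 4| < delta then both bounds hold and |u^2 − 16| ≤ 9|u − 4| < 9·(eps/9) = eps.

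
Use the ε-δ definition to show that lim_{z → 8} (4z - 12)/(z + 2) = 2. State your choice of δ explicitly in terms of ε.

δ = min(5, (5/2)ε)

Fix ε > 0. We want δ > 0 with 0 < |z − 8| < δ ⇒ |(4z - 12)/(z + 2) − 2| < ε.
Combining over a common denominator, (4z - 12)/(z + 2) − 2 = [(4z - 12)·10 − 20·(z + 2)] / [10·(z + 2)] = 20(z − 8) / (10(z + 2)).
So |(4z - 12)/(z + 2) − 2| = 20|z − 8| / (10·|z + 2|).
Require δ ≤ 5, so |z + 2| ≥ |10| − |z − 8| > 10 − 5 = 5.
Hence |(4z - 12)/(z + 2) − 2| < 20|z − 8|/(10·5) = (2/5)|z − 8|, which is < ε once |z − 8| < (5/2)ε.
Take δ = min(5, (5/2)ε). Then 0 < |z − 8| < δ forces both bounds, so |(4z - 12)/(z + 2) − 2| < ε.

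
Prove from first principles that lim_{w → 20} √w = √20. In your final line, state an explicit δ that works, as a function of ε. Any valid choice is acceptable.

Let ε > 0. We want δ > 0 such that 0 < |w − 20| < δ implies |√w − √20| < ε.
Rationalise: √w − √20 = (w − 20)/(√w + √20), so |√w − √20| = |w − 20|/(√w + √20).
Restrict δ ≤ 20 so that |w − 20| < 20 forces w > 0, and then √w + √20 > √20.
Hence |√w − √20| < |w − 20|/√20, which is < ε once |w − 20| < √20·ε.
Take δ = min(20, √20·ε). If 0 < |w − 20| < δ then w > 0 and |√w − √20| < |w − 20|/√20 < ε.

δ = min(20, √20·ε)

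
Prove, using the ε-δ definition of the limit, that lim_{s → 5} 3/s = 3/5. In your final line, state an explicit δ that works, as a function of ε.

δ = min(5/2, (25/6)ε)

Suppose ε > 0. We seek δ > 0 such that 0 < |s − 5| < δ implies |3/s − (3/5)| < ε.
|3/s − (3/5)| = 3·|5 − s|/(5·|s|) = 3|s − 5|/(5|s|).
Require δ ≤ 5/2 so that |s| > 5 − 5/2 = 5/2, hence 5|s| > 25/2.
Then |3/s − (3/5)| < 3|s − 5|/(25/2), which is < ε when |s − 5| < (25/6)ε.
Take δ = min(5/2, (25/6)ε). Then 0 < |s − 5| < δ gives both |s − 5| < 5/2 and |s − 5| < (25/6)ε, so |3/s − (3/5)| < ε.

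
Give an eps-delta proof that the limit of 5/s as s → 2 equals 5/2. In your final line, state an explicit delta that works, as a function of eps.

delta = min(1, (2/5)eps)

Suppose eps > 0. We seek delta > 0 such that 0 < |s − 2| < delta implies |5/s − (5/2)| < eps.
|5/s − (5/2)| = 5·|2 − s|/(2·|s|) = 5|s − 2|/(2|s|).
Restrict delta ≤ 1. Then |s − 2| < 1 gives |s| > 1, so 2|s| > 2.
Then |5/s − (5/2)| < 5|s − 2|/2, which is < eps when |s − 2| < (2/5)eps.
Take delta = min(1, (2/5)eps). Then 0 < |s − 2| < delta gives both |s − 2| < 1 and |s − 2| < (2/5)eps, so |5/s − (5/2)| < eps.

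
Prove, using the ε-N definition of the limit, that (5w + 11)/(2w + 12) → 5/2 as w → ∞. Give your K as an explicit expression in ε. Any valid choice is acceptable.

Suppose ε > 0. We seek K > 0 such that w > K implies |(5w + 11)/(2w + 12) − (5/2)| < ε.
(5w + 11)/(2w + 12) − (5/2) = (2(5w + 11) − 5(2w + 12)) / (2(2w + 12)) = -38/(2(2w + 12)).
For w > 0 we have 2w + 12 > 2w, so |(5w + 11)/(2w + 12) − (5/2)| = 38/(2(2w + 12)) < 38/(2·2w) = (19/2)/w.
Thus |(5w + 11)/(2w + 12) − (5/2)| < ε whenever w > (19/2)/ε.
Take K = (19/2)/ε. If w > K then |(5w + 11)/(2w + 12) − (5/2)| < (19/2)/w < ε.

K = (19/2)/ε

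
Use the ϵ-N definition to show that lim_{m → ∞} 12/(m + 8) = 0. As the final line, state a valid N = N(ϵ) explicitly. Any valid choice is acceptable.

N = 12/ϵ

Suppose ϵ > 0. For m ≥ 1, |12/(m + 8) − 0| = 12/(m + 8) ≤ 12/m.
We need 12/m < ϵ, i.e. m > 12/ϵ.
Take N = 12/ϵ. If m > N then |12/(m + 8)| ≤ 12/m < ϵ.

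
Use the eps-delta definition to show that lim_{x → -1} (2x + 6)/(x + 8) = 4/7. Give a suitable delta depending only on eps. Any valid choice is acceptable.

delta = min(7/2, (49/20)eps)

Suppose eps > 0. We want delta > 0 with 0 < |x + 1| < delta ⇒ |(2x + 6)/(x + 8) − (4/7)| < eps.
Combining over a common denominator, (2x + 6)/(x + 8) − (4/7) = [(2x + 6)·7 − 4·(x + 8)] / [7·(x + 8)] = 10(x + 1) / (7(x + 8)).
So |(2x + 6)/(x + 8) − (4/7)| = 10|x + 1| / (7·|x + 8|).
Require delta ≤ 7/2, so |x + 8| ≥ |7| − |x + 1| > 7 − 7/2 = 7/2.
Hence |(2x + 6)/(x + 8) − (4/7)| < 10|x + 1|/(7·(7/2)) = (20/49)|x + 1|, which is < eps once |x + 1| < (49/20)eps.
Take delta = min(7/2, (49/20)eps). Then 0 < |x + 1| < delta forces both bounds, so |(2x + 6)/(x + 8) − (4/7)| < eps.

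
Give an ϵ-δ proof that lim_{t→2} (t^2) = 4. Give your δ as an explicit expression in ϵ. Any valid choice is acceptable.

Suppose ϵ > 0. We seek δ > 0 with 0 < |t − 2| < δ ⇒ |t^2 − 4| < ϵ.
Factor: t^2 − 4 = (t − 2)(t + 2), so |t^2 − 4| = |t − 2|·|t + 2|.
Restrict δ ≤ 1. Then |t − 2| < 1 gives |t| < 3, so by the triangle inequality |t + 2| ≤ 3 + 2 = 5.
Hence |t^2 − 4| ≤ 5|t − 2|, which is < ϵ once |t − 2| < ϵ/5.
Take δ = min(1, ϵ/5). If 0 < |t − 2| < δ then both bounds hold and |t^2 − 4| ≤ 5|t − 2| < 5·(ϵ/5) = ϵ.

δ = min(1, ϵ/5)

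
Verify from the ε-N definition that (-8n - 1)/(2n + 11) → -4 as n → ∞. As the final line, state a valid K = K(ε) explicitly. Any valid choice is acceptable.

K = (43/2)/ε

Suppose ε > 0. For n ≥ 1, |(-8n - 1)/(2n + 11) + 4| = |86|/(2(2n + 11)) = 86/(2(2n + 11)).
Since 2n + 11 ≥ 2n for n ≥ 1, this is ≤ 86/(2·2n) = (43/2)/n.
So |(-8n - 1)/(2n + 11) + 4| < ε whenever n > (43/2)/ε.
Take K = (43/2)/ε. If n > K then |(-8n - 1)/(2n + 11) + 4| ≤ (43/2)/n < ε.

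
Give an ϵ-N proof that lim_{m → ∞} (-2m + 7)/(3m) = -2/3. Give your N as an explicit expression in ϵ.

Fix ϵ > 0. For m ≥ 1, |(-2m + 7)/(3m) + 2/3| = |21|/(3(3m)) = 21/(3(3m)).
Since 3m ≥ 3m for m ≥ 1, this is ≤ 21/(3·3m) = (7/3)/m.
So |(-2m + 7)/(3m) + 2/3| < ϵ whenever m > (7/3)/ϵ.
Take N = (7/3)/ϵ. If m > N then |(-2m + 7)/(3m) + 2/3| ≤ (7/3)/m < ϵ.

N = (7/3)/ϵ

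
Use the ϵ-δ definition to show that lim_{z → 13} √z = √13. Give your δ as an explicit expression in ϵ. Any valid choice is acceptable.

δ = min(13, √13·ϵ)

Fix ϵ > 0. We want δ > 0 such that 0 < |z − 13| < δ implies |√z − √13| < ϵ.
Rationalise: √z − √13 = (z − 13)/(√z + √13), so |√z − √13| = |z − 13|/(√z + √13).
Restrict δ ≤ 13 so that |z − 13| < 13 forces z > 0, and then √z + √13 > √13.
Hence |√z − √13| < |z − 13|/√13, which is < ϵ once |z − 13| < √13·ϵ.
Take δ = min(13, √13·ϵ). If 0 < |z − 13| < δ then z > 0 and |√z − √13| < |z − 13|/√13 < ϵ.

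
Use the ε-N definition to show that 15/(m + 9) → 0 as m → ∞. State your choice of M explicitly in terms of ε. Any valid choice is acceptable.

Let ε > 0. For m ≥ 1, |15/(m + 9) − 0| = 15/(m + 9) ≤ 15/m.
We need 15/m < ε, i.e. m > 15/ε.
Take M = 15/ε. If m > M then |15/(m + 9)| ≤ 15/m < ε.

M = 15/ε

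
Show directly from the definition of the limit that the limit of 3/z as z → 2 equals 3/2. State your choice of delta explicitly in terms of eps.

Let eps > 0. We seek delta > 0 such that 0 < |z − 2| < delta implies |3/z − (3/2)| < eps.
|3/z − (3/2)| = 3·|2 − z|/(2·|z|) = 3|z − 2|/(2|z|).
Restrict delta ≤ 1. Then |z − 2| < 1 gives |z| > 1, so 2|z| > 2.
Then |3/z − (3/2)| < 3|z − 2|/2, which is < eps when |z − 2| < (2/3)eps.
Take delta = min(1, (2/3)eps). Then 0 < |z − 2| < delta gives both |z − 2| < 1 and |z − 2| < (2/3)eps, so |3/z − (3/2)| < eps.

delta = min(1, (2/3)eps)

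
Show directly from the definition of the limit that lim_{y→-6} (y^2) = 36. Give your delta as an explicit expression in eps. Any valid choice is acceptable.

delta = min(2, eps/14)

Let eps > 0 be given. We seek delta > 0 with 0 < |y + 6| < delta ⇒ |y^2 − 36| < eps.
Factor: y^2 − 36 = (y + 6)(y - 6), so |y^2 − 36| = |y + 6|·|y - 6|.
Impose delta ≤ 2 so that |y| < 8; then |y - 6| ≤ 14.
Hence |y^2 − 36| ≤ 14|y + 6|, which is < eps once |y + 6| < eps/14.
Take delta = min(2, eps/14). If 0 < |y + 6| < delta then both bounds hold and |y^2 − 36| ≤ 14|y + 6| < 14·(eps/14) = eps.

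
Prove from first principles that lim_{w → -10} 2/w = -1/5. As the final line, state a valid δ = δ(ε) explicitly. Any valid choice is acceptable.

Fix ε > 0. We seek δ > 0 such that 0 < |w + 10| < δ implies |2/w + 1/5| < ε.
|2/w + 1/5| = 2·|-10 − w|/(10·|w|) = 2|w + 10|/(10|w|).
Require δ ≤ 5 so that |w| > 10 − 5 = 5, hence 10|w| > 50.
Then |2/w + 1/5| < 2|w + 10|/50, which is < ε when |w + 10| < 25ε.
Take δ = min(5, 25ε). Then 0 < |w + 10| < δ gives both |w + 10| < 5 and |w + 10| < 25ε, so |2/w + 1/5| < ε.

δ = min(5, 25ε)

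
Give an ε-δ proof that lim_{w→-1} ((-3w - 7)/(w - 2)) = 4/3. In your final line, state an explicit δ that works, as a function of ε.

δ = min(3/2, (9/26)ε)

Suppose ε > 0. We want δ > 0 with 0 < |w + 1| < δ ⇒ |(-3w - 7)/(w - 2) − (4/3)| < ε.
Combining over a common denominator, (-3w - 7)/(w - 2) − (4/3) = [(-3w - 7)·(-3) − (-4)·(w - 2)] / [(-3)·(w - 2)] = 13(w + 1) / ((-3)(w - 2)).
So |(-3w - 7)/(w - 2) − (4/3)| = 13|w + 1| / (3·|w − 2|).
Restrict δ ≤ 3/2. Then |w + 1| < 3/2 gives |w − 2| = |(w + 1) + (-3)| ≥ 3 − 3/2 = 3/2.
Hence |(-3w - 7)/(w - 2) − (4/3)| < 13|w + 1|/(3·(3/2)) = (26/9)|w + 1|, which is < ε once |w + 1| < (9/26)ε.
Take δ = min(3/2, (9/26)ε). Then 0 < |w + 1| < δ forces both bounds, so |(-3w - 7)/(w - 2) − (4/3)| < ε.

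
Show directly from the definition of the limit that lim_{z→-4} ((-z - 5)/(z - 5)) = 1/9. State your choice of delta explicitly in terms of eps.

Let eps > 0. We want delta > 0 with 0 < |z + 4| < delta ⇒ |(-z - 5)/(z - 5) − (1/9)| < eps.
Combining over a common denominator, (-z - 5)/(z - 5) − (1/9) = [(-z - 5)·(-9) − (-1)·(z - 5)] / [(-9)·(z - 5)] = 10(z + 4) / ((-9)(z - 5)).
So |(-z - 5)/(z - 5) − (1/9)| = 10|z + 4| / (9·|z − 5|).
Require delta ≤ 9/2, so |z − 5| ≥ |-9| − |z + 4| > 9 − 9/2 = 9/2.
Hence |(-z - 5)/(z - 5) − (1/9)| < 10|z + 4|/(9·(9/2)) = (20/81)|z + 4|, which is < eps once |z + 4| < (81/20)eps.
Take delta = min(9/2, (81/20)eps). Then 0 < |z + 4| < delta forces both bounds, so |(-z - 5)/(z - 5) − (1/9)| < eps.

delta = min(9/2, (81/20)eps)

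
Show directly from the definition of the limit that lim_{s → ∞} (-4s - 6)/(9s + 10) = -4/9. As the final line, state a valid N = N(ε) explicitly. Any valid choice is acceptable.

Let ε > 0. We seek N > 0 such that s > N implies |(-4s - 6)/(9s + 10) + 4/9| < ε.
(-4s - 6)/(9s + 10) + 4/9 = (9(-4s - 6) − (-4)(9s + 10)) / (9(9s + 10)) = -14/(9(9s + 10)).
For s > 0 we have 9s + 10 > 9s, so |(-4s - 6)/(9s + 10) + 4/9| = 14/(9(9s + 10)) < 14/(9·9s) = (14/81)/s.
Thus |(-4s - 6)/(9s + 10) + 4/9| < ε whenever s > (14/81)/ε.
Take N = (14/81)/ε. If s > N then |(-4s - 6)/(9s + 10) + 4/9| < (14/81)/s < ε.

N = (14/81)/ε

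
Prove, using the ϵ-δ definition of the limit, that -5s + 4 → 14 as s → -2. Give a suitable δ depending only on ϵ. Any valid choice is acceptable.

Fix ϵ > 0. We need δ > 0 so that 0 < |s + 2| < δ implies |(-5s + 4) − 14| < ϵ.
Since (-5s + 4) − 14 = -5(s + 2), we have |(-5s + 4) − 14| = 5|s + 2|.
So 5|s + 2| < ϵ exactly when |s + 2| < ϵ/5.
Take δ = ϵ/5. If 0 < |s + 2| < δ then |(-5s + 4) − 14| = 5|s + 2| < 5·(ϵ/5) = ϵ.

δ = ϵ/5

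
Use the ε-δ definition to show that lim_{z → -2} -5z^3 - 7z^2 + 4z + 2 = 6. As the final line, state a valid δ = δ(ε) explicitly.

Suppose ε > 0. We want δ > 0 such that 0 < |z + 2| < δ implies |(-5z^3 - 7z^2 + 4z + 2) − 6| < ε.
(-5z^3 - 7z^2 + 4z + 2) − 6 = -5z^3 - 7z^2 + 4z - 4 = (z + 2)(-5z^2 + 3z - 2).
So |(-5z^3 - 7z^2 + 4z + 2) − 6| = |z + 2|·|-5z^2 + 3z - 2|.
Require δ ≤ 1. Then |z + 2| < 1 gives |z| < 3, and by the triangle inequality |-5z^2 + 3z - 2| ≤ 5·3^2 + 3·3 + 2 = 56.
Hence |(-5z^3 - 7z^2 + 4z + 2) − 6| ≤ 56|z + 2| < ε provided |z + 2| < ε/56.
Take δ = min(1, ε/56). Then 0 < |z + 2| < δ gives both |z + 2| < 1 and |z + 2| < ε/56, so |(-5z^3 - 7z^2 + 4z + 2) − 6| < ε.

δ = min(1, ε/56)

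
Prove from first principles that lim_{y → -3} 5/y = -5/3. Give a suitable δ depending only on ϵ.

δ = min(3/2, (9/10)ϵ)

Let ϵ > 0. We seek δ > 0 such that 0 < |y + 3| < δ implies |5/y + 5/3| < ϵ.
|5/y + 5/3| = 5·|-3 − y|/(3·|y|) = 5|y + 3|/(3|y|).
Restrict δ ≤ 3/2. Then |y + 3| < 3/2 gives |y| > 3/2, so 3|y| > 9/2.
Then |5/y + 5/3| < 5|y + 3|/(9/2), which is < ϵ when |y + 3| < (9/10)ϵ.
Take δ = min(3/2, (9/10)ϵ). Then 0 < |y + 3| < δ gives both |y + 3| < 3/2 and |y + 3| < (9/10)ϵ, so |5/y + 5/3| < ϵ.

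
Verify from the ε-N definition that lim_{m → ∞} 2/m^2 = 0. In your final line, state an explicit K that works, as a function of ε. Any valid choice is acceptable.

K = (2/ε)^{1/2}

Fix ε > 0. For m ≥ 1, |2/m^2 − 0| = 2/m^2.
2/m^2 < ε ⇔ m^2 > 2/ε ⇔ m > (2/ε)^{1/2}.
Take K = (2/ε)^{1/2}. Then m > K implies 2/m^2 < ε.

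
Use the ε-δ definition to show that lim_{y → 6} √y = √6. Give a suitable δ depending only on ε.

δ = min(6, √6·ε)

Fix ε > 0. We want δ > 0 such that 0 < |y − 6| < δ implies |√y − √6| < ε.
Multiplying by the conjugate, |√y − √6| = |y − 6|/(√y + √6).
Restrict δ ≤ 6 so that |y − 6| < 6 forces y > 0, and then √y + √6 > √6.
Hence |√y − √6| < |y − 6|/√6, which is < ε once |y − 6| < √6·ε.
Take δ = min(6, √6·ε). If 0 < |y − 6| < δ then y > 0 and |√y − √6| < |y − 6|/√6 < ε.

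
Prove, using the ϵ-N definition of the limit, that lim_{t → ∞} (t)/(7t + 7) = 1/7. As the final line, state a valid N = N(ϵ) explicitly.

Let ϵ > 0. We seek N > 0 such that t > N implies |(t)/(7t + 7) − (1/7)| < ϵ.
(t)/(7t + 7) − (1/7) = (7(t) − (7t + 7)) / (7(7t + 7)) = -7/(7(7t + 7)).
For t > 0 we have 7t + 7 > 7t, so |(t)/(7t + 7) − (1/7)| = 7/(7(7t + 7)) < 7/(7·7t) = (1/7)/t.
Thus |(t)/(7t + 7) − (1/7)| < ϵ whenever t > (1/7)/ϵ.
Take N = (1/7)/ϵ. If t > N then |(t)/(7t + 7) − (1/7)| < (1/7)/t < ϵ.

N = (1/7)/ϵ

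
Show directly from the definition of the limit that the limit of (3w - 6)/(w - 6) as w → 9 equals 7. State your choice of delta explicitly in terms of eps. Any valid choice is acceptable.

Let eps > 0. We want delta > 0 with 0 < |w − 9| < delta ⇒ |(3w - 6)/(w - 6) − 7| < eps.
Combining over a common denominator, (3w - 6)/(w - 6) − 7 = [(3w - 6)·3 − 21·(w - 6)] / [3·(w - 6)] = -12(w − 9) / (3(w - 6)).
So |(3w - 6)/(w - 6) − 7| = 12|w − 9| / (3·|w − 6|).
Require delta ≤ 3/2, so |w − 6| ≥ |3| − |w − 9| > 3 − 3/2 = 3/2.
Hence |(3w - 6)/(w - 6) − 7| < 12|w − 9|/(3·(3/2)) = (8/3)|w − 9|, which is < eps once |w − 9| < (3/8)eps.
Take delta = min(3/2, (3/8)eps). Then 0 < |w − 9| < delta forces both bounds, so |(3w - 6)/(w - 6) − 7| < eps.

delta = min(3/2, (3/8)eps)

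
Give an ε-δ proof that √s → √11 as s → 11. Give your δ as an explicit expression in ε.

Let ε > 0. We want δ > 0 such that 0 < |s − 11| < δ implies |√s − √11| < ε.
Rationalise: √s − √11 = (s − 11)/(√s + √11), so |√s − √11| = |s − 11|/(√s + √11).
Restrict δ ≤ 11 so that |s − 11| < 11 forces s > 0, and then √s + √11 > √11.
Hence |√s − √11| < |s − 11|/√11, which is < ε once |s − 11| < √11·ε.
Take δ = min(11, √11·ε). If 0 < |s − 11| < δ then s > 0 and |√s − √11| < |s − 11|/√11 < ε.

δ = min(11, √11·ε)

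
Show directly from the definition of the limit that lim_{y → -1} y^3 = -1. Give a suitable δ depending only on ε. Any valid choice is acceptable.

δ = min(1, ε/7)

Suppose ε > 0. We seek δ > 0 with 0 < |y + 1| < δ ⇒ |y^3 + 1| < ε.
Factor: y^3 + 1 = (y + 1)(y^2 - y + 1), so |y^3 + 1| = |y + 1|·|y^2 - y + 1|.
Restrict δ ≤ 1. Then |y + 1| < 1 gives |y| < 2, so by the triangle inequality |y^2 - y + 1| ≤ 2^2 + 2 + 1 = 7.
Hence |y^3 + 1| ≤ 7|y + 1|, which is < ε once |y + 1| < ε/7.
Take δ = min(1, ε/7). If 0 < |y + 1| < δ then both bounds hold and |y^3 + 1| ≤ 7|y + 1| < 7·(ε/7) = ε.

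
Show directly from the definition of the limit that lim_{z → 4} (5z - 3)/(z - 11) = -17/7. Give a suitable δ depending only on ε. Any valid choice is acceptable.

Let ε > 0. We want δ > 0 with 0 < |z − 4| < δ ⇒ |(5z - 3)/(z - 11) + 17/7| < ε.
Combining over a common denominator, (5z - 3)/(z - 11) + 17/7 = [(5z - 3)·(-7) − 17·(z - 11)] / [(-7)·(z - 11)] = -52(z − 4) / ((-7)(z - 11)).
So |(5z - 3)/(z - 11) + 17/7| = 52|z − 4| / (7·|z − 11|).
Restrict δ ≤ 7/2. Then |z − 4| < 7/2 gives |z − 11| = |(z − 4) + (-7)| ≥ 7 − 7/2 = 7/2.
Hence |(5z - 3)/(z - 11) + 17/7| < 52|z − 4|/(7·(7/2)) = (104/49)|z − 4|, which is < ε once |z − 4| < (49/104)ε.
Take δ = min(7/2, (49/104)ε). Then 0 < |z − 4| < δ forces both bounds, so |(5z - 3)/(z - 11) + 17/7| < ε.

δ = min(7/2, (49/104)ε)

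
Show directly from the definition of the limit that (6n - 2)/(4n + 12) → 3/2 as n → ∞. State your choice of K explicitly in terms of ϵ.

K = 5/ϵ

Fix ϵ > 0. For n ≥ 1, |(6n - 2)/(4n + 12) − (3/2)| = |-80|/(4(4n + 12)) = 80/(4(4n + 12)).
Since 4n + 12 ≥ 4n for n ≥ 1, this is ≤ 80/(4·4n) = 5/n.
So |(6n - 2)/(4n + 12) − (3/2)| < ϵ whenever n > 5/ϵ.
Take K = 5/ϵ. If n > K then |(6n - 2)/(4n + 12) − (3/2)| ≤ 5/n < ϵ.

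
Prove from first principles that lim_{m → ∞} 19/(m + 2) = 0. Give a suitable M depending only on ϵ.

Fix ϵ > 0. For m ≥ 1, |19/(m + 2) − 0| = 19/(m + 2) ≤ 19/m.
We need 19/m < ϵ, i.e. m > 19/ϵ.
Take M = 19/ϵ. If m > M then |19/(m + 2)| ≤ 19/m < ϵ.

M = 19/ϵ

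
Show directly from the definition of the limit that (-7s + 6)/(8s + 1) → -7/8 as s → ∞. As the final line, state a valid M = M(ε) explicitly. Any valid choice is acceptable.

Let ε > 0. We seek M > 0 such that s > M implies |(-7s + 6)/(8s + 1) + 7/8| < ε.
(-7s + 6)/(8s + 1) + 7/8 = (8(-7s + 6) − (-7)(8s + 1)) / (8(8s + 1)) = 55/(8(8s + 1)).
For s > 0 we have 8s + 1 > 8s, so |(-7s + 6)/(8s + 1) + 7/8| = 55/(8(8s + 1)) < 55/(8·8s) = (55/64)/s.
Thus |(-7s + 6)/(8s + 1) + 7/8| < ε whenever s > (55/64)/ε.
Take M = (55/64)/ε. If s > M then |(-7s + 6)/(8s + 1) + 7/8| < (55/64)/s < ε.

M = (55/64)/ε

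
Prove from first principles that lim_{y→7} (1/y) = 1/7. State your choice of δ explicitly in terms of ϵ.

Suppose ϵ > 0. We seek δ > 0 such that 0 < |y − 7| < δ implies |1/y − (1/7)| < ϵ.
|1/y − (1/7)| = |7 − y|/(7·|y|) = |y − 7|/(7|y|).
Require δ ≤ 7/2 so that |y| > 7 − 7/2 = 7/2, hence 7|y| > 49/2.
Then |1/y − (1/7)| < |y − 7|/(49/2), which is < ϵ when |y − 7| < (49/2)ϵ.
Take δ = min(7/2, (49/2)ϵ). Then 0 < |y − 7| < δ gives both |y − 7| < 7/2 and |y − 7| < (49/2)ϵ, so |1/y − (1/7)| < ϵ.

δ = min(7/2, (49/2)ϵ)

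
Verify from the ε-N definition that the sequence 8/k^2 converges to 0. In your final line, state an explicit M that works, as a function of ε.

Let ε > 0 be given. For k ≥ 1, |8/k^2 − 0| = 8/k^2.
8/k^2 < ε ⇔ k^2 > 8/ε ⇔ k > (8/ε)^{1/2}.
Take M = (8/ε)^{1/2}. Then k > M implies 8/k^2 < ε.

M = (8/ε)^{1/2}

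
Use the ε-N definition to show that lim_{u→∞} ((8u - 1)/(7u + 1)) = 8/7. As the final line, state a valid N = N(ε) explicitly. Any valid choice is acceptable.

Let ε > 0 be given. We seek N > 0 such that u > N implies |(8u - 1)/(7u + 1) − (8/7)| < ε.
(8u - 1)/(7u + 1) − (8/7) = (7(8u - 1) − 8(7u + 1)) / (7(7u + 1)) = -15/(7(7u + 1)).
For u > 0 we have 7u + 1 > 7u, so |(8u - 1)/(7u + 1) − (8/7)| = 15/(7(7u + 1)) < 15/(7·7u) = (15/49)/u.
Thus |(8u - 1)/(7u + 1) − (8/7)| < ε whenever u > (15/49)/ε.
Take N = (15/49)/ε. If u > N then |(8u - 1)/(7u + 1) − (8/7)| < (15/49)/u < ε.

N = (15/49)/ε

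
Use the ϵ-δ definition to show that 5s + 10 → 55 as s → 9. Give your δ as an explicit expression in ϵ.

Let ϵ > 0. We need δ > 0 so that 0 < |s − 9| < δ implies |(5s + 10) − 55| < ϵ.
Since (5s + 10) − 55 = 5(s − 9), we have |(5s + 10) − 55| = 5|s − 9|.
So 5|s − 9| < ϵ exactly when |s − 9| < ϵ/5.
Choosing δ = ϵ/5 gives |(5s + 10) − 55| = 5|s − 9| < ϵ whenever |s − 9| < δ.

δ = ϵ/5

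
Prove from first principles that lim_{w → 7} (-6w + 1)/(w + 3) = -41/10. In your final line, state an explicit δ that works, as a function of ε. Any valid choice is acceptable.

δ = min(5, (50/19)ε)

Suppose ε > 0. We want δ > 0 with 0 < |w − 7| < δ ⇒ |(-6w + 1)/(w + 3) + 41/10| < ε.
Combining over a common denominator, (-6w + 1)/(w + 3) + 41/10 = [(-6w + 1)·10 − (-41)·(w + 3)] / [10·(w + 3)] = -19(w − 7) / (10(w + 3)).
So |(-6w + 1)/(w + 3) + 41/10| = 19|w − 7| / (10·|w + 3|).
Require δ ≤ 5, so |w + 3| ≥ |10| − |w − 7| > 10 − 5 = 5.
Hence |(-6w + 1)/(w + 3) + 41/10| < 19|w − 7|/(10·5) = (19/50)|w − 7|, which is < ε once |w − 7| < (50/19)ε.
Take δ = min(5, (50/19)ε). Then 0 < |w − 7| < δ forces both bounds, so |(-6w + 1)/(w + 3) + 41/10| < ε.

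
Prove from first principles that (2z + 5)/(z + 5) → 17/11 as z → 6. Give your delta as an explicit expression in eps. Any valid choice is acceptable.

Let eps > 0. We want delta > 0 with 0 < |z − 6| < delta ⇒ |(2z + 5)/(z + 5) − (17/11)| < eps.
Combining over a common denominator, (2z + 5)/(z + 5) − (17/11) = [(2z + 5)·11 − 17·(z + 5)] / [11·(z + 5)] = 5(z − 6) / (11(z + 5)).
So |(2z + 5)/(z + 5) − (17/11)| = 5|z − 6| / (11·|z + 5|).
Require delta ≤ 11/2, so |z + 5| ≥ |11| − |z − 6| > 11 − 11/2 = 11/2.
Hence |(2z + 5)/(z + 5) − (17/11)| < 5|z − 6|/(11·(11/2)) = (10/121)|z − 6|, which is < eps once |z − 6| < (121/10)eps.
Take delta = min(11/2, (121/10)eps). Then 0 < |z − 6| < delta forces both bounds, so |(2z + 5)/(z + 5) − (17/11)| < eps.

delta = min(11/2, (121/10)eps)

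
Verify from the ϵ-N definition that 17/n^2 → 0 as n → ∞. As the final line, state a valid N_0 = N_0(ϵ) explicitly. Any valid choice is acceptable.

N_0 = (17/ϵ)^{1/2}

Let ϵ > 0. For n ≥ 1, |17/n^2 − 0| = 17/n^2.
17/n^2 < ϵ ⇔ n^2 > 17/ϵ ⇔ n > (17/ϵ)^{1/2}.
Take N_0 = (17/ϵ)^{1/2}. Then n > N_0 implies 17/n^2 < ϵ.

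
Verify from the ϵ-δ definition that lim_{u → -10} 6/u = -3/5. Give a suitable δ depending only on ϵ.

δ = min(5, (25/3)ϵ)

Let ϵ > 0. We seek δ > 0 such that 0 < |u + 10| < δ implies |6/u + 3/5| < ϵ.
|6/u + 3/5| = 6·|-10 − u|/(10·|u|) = 6|u + 10|/(10|u|).
Restrict δ ≤ 5. Then |u + 10| < 5 gives |u| > 5, so 10|u| > 50.
Then |6/u + 3/5| < 6|u + 10|/50, which is < ϵ when |u + 10| < (25/3)ϵ.
Take δ = min(5, (25/3)ϵ). Then 0 < |u + 10| < δ gives both |u + 10| < 5 and |u + 10| < (25/3)ϵ, so |6/u + 3/5| < ϵ.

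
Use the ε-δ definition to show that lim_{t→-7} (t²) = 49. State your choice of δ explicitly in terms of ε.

δ = min(1, ε/15)

Fix ε > 0. We seek δ > 0 with 0 < |t + 7| < δ ⇒ |t² − 49| < ε.
Factor: t² − 49 = (t + 7)(t - 7), so |t² − 49| = |t + 7|·|t - 7|.
Impose δ ≤ 1 so that |t| < 8; then |t - 7| ≤ 15.
Hence |t² − 49| ≤ 15|t + 7|, which is < ε once |t + 7| < ε/15.
Take δ = min(1, ε/15). If 0 < |t + 7| < δ then both bounds hold and |t² − 49| ≤ 15|t + 7| < 15·(ε/15) = ε.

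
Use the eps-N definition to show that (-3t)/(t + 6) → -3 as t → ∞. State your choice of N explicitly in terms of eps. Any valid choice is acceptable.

Suppose eps > 0. We seek N > 0 such that t > N implies |(-3t)/(t + 6) + 3| < eps.
(-3t)/(t + 6) + 3 = ((-3t) − (-3)(t + 6)) / ((t + 6)) = 18/((t + 6)).
For t > 0 we have t + 6 > t, so |(-3t)/(t + 6) + 3| = 18/((t + 6)) < 18/(t) = 18/t.
Thus |(-3t)/(t + 6) + 3| < eps whenever t > 18/eps.
Take N = 18/eps. If t > N then |(-3t)/(t + 6) + 3| < 18/t < eps.

N = 18/eps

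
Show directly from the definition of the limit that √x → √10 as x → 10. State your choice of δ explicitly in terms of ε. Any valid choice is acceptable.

Suppose ε > 0. We want δ > 0 such that 0 < |x − 10| < δ implies |√x − √10| < ε.
Multiplying by the conjugate, |√x − √10| = |x − 10|/(√x + √10).
Restrict δ ≤ 10 so that |x − 10| < 10 forces x > 0, and then √x + √10 > √10.
Hence |√x − √10| < |x − 10|/√10, which is < ε once |x − 10| < √10·ε.
Take δ = min(10, √10·ε). If 0 < |x − 10| < δ then x > 0 and |√x − √10| < |x − 10|/√10 < ε.

δ = min(10, √10·ε)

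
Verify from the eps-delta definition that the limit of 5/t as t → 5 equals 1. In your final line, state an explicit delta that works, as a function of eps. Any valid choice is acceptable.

delta = min(5/2, (5/2)eps)

Let eps > 0. We seek delta > 0 such that 0 < |t − 5| < delta implies |5/t − 1| < eps.
|5/t − 1| = 5·|5 − t|/(5·|t|) = 5|t − 5|/(5|t|).
Restrict delta ≤ 5/2. Then |t − 5| < 5/2 gives |t| > 5/2, so 5|t| > 25/2.
Then |5/t − 1| < 5|t − 5|/(25/2), which is < eps when |t − 5| < (5/2)eps.
Take delta = min(5/2, (5/2)eps). Then 0 < |t − 5| < delta gives both |t − 5| < 5/2 and |t − 5| < (5/2)eps, so |5/t − 1| < eps.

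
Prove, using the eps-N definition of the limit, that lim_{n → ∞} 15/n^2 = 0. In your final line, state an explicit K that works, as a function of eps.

K = (15/eps)^{1/2}

Fix eps > 0. For n ≥ 1, |15/n^2 − 0| = 15/n^2.
15/n^2 < eps ⇔ n^2 > 15/eps ⇔ n > (15/eps)^{1/2}.
Take K = (15/eps)^{1/2}. Then n > K implies 15/n^2 < eps.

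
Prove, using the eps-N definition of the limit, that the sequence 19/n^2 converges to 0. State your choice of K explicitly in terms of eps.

K = (19/eps)^{1/2}

Let eps > 0. For n ≥ 1, |19/n^2 − 0| = 19/n^2.
19/n^2 < eps ⇔ n^2 > 19/eps ⇔ n > (19/eps)^{1/2}.
Take K = (19/eps)^{1/2}. Then n > K implies 19/n^2 < eps.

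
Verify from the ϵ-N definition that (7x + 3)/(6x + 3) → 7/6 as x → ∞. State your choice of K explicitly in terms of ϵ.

Let ϵ > 0. We seek K > 0 such that x > K implies |(7x + 3)/(6x + 3) − (7/6)| < ϵ.
(7x + 3)/(6x + 3) − (7/6) = (6(7x + 3) − 7(6x + 3)) / (6(6x + 3)) = -3/(6(6x + 3)).
For x > 0 we have 6x + 3 > 6x, so |(7x + 3)/(6x + 3) − (7/6)| = 3/(6(6x + 3)) < 3/(6·6x) = (1/12)/x.
Thus |(7x + 3)/(6x + 3) − (7/6)| < ϵ whenever x > (1/12)/ϵ.
Take K = (1/12)/ϵ. If x > K then |(7x + 3)/(6x + 3) − (7/6)| < (1/12)/x < ϵ.

K = (1/12)/ϵ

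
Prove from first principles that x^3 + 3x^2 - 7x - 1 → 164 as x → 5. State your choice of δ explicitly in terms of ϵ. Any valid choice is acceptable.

δ = min(1, ϵ/117)

Fix ϵ > 0. We want δ > 0 such that 0 < |x − 5| < δ implies |(x^3 + 3x^2 - 7x - 1) − 164| < ϵ.
(x^3 + 3x^2 - 7x - 1) − 164 = x^3 + 3x^2 - 7x - 165 = (x − 5)(x^2 + 8x + 33).
So |(x^3 + 3x^2 - 7x - 1) − 164| = |x − 5|·|x^2 + 8x + 33|.
Require δ ≤ 1. Then |x − 5| < 1 gives |x| < 6, and by the triangle inequality |x^2 + 8x + 33| ≤ 6^2 + 8·6 + 33 = 117.
Hence |(x^3 + 3x^2 - 7x - 1) − 164| ≤ 117|x − 5| < ϵ provided |x − 5| < ϵ/117.
Choosing δ = min(1, ϵ/117) ensures both conditions, hence |(x^3 + 3x^2 - 7x - 1) − 164| < ϵ.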